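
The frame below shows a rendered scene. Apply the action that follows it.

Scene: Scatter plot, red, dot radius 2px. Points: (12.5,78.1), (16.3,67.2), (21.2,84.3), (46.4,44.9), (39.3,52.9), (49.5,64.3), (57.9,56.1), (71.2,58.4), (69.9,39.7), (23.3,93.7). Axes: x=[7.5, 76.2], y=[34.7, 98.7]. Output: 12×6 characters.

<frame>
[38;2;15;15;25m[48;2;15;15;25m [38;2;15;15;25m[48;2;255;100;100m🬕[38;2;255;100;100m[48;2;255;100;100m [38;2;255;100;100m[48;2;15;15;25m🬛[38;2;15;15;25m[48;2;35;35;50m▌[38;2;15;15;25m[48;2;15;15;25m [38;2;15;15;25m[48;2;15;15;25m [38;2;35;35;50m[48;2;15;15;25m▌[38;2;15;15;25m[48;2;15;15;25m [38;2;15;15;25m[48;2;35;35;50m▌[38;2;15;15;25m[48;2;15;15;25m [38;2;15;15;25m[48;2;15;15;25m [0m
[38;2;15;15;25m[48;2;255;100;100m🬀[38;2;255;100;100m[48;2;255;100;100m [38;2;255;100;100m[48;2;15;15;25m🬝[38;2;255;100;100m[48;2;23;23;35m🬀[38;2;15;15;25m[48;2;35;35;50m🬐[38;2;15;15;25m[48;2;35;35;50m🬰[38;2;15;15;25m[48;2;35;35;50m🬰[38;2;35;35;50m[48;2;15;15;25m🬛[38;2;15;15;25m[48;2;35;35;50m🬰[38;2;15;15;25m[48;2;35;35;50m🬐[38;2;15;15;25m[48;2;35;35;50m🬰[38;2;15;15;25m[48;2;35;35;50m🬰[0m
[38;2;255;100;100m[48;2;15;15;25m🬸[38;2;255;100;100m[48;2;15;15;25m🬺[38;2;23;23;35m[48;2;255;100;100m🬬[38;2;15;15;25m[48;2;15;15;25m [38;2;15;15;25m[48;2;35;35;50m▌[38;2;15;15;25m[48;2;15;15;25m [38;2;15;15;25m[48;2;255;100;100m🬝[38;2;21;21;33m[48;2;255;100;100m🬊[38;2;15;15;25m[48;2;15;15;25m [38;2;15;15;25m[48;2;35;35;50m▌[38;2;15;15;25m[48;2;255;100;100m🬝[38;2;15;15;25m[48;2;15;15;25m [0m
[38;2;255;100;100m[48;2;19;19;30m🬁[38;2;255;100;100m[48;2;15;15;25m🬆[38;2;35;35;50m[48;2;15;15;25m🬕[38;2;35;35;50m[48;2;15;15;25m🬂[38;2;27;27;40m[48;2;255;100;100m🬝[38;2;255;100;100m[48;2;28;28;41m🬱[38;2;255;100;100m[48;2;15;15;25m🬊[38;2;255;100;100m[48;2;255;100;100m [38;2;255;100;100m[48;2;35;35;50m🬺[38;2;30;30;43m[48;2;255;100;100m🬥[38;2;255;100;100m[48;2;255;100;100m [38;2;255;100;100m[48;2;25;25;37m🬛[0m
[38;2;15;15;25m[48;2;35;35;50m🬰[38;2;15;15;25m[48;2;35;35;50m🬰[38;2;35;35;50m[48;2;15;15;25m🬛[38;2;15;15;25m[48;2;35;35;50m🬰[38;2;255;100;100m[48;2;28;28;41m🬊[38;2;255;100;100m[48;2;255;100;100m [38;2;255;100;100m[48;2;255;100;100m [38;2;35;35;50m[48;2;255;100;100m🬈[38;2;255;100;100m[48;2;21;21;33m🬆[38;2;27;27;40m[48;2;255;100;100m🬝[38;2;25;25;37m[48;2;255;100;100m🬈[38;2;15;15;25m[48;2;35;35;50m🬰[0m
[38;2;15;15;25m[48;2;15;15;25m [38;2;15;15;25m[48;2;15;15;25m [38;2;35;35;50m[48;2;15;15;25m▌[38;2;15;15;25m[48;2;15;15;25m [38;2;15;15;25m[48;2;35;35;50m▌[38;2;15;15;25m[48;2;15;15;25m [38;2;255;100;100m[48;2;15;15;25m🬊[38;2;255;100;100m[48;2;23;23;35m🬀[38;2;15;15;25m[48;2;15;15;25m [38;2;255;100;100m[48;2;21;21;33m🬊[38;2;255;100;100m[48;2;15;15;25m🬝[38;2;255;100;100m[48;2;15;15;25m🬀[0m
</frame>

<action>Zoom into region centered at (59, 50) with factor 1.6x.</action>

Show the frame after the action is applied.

<frame>
[38;2;15;15;25m[48;2;15;15;25m [38;2;15;15;25m[48;2;15;15;25m [38;2;28;28;41m[48;2;255;100;100m🬆[38;2;255;100;100m[48;2;15;15;25m🬺[38;2;27;27;40m[48;2;255;100;100m🬬[38;2;15;15;25m[48;2;15;15;25m [38;2;15;15;25m[48;2;15;15;25m [38;2;35;35;50m[48;2;15;15;25m▌[38;2;15;15;25m[48;2;15;15;25m [38;2;27;27;40m[48;2;255;100;100m🬬[38;2;15;15;25m[48;2;15;15;25m [38;2;15;15;25m[48;2;15;15;25m [0m
[38;2;23;23;35m[48;2;255;100;100m🬬[38;2;15;15;25m[48;2;35;35;50m🬰[38;2;255;100;100m[48;2;31;31;45m🬁[38;2;255;100;100m[48;2;21;21;33m🬆[38;2;28;28;41m[48;2;255;100;100m🬆[38;2;255;100;100m[48;2;15;15;25m🬺[38;2;23;23;35m[48;2;255;100;100m🬬[38;2;35;35;50m[48;2;15;15;25m🬛[38;2;15;15;25m[48;2;255;100;100m🬐[38;2;255;100;100m[48;2;255;100;100m [38;2;19;19;30m[48;2;255;100;100m🬸[38;2;15;15;25m[48;2;35;35;50m🬰[0m
[38;2;255;100;100m[48;2;255;100;100m [38;2;15;15;25m[48;2;255;100;100m🬸[38;2;23;23;35m[48;2;255;100;100m🬬[38;2;15;15;25m[48;2;15;15;25m [38;2;23;23;35m[48;2;255;100;100m🬺[38;2;255;100;100m[48;2;15;15;25m🬆[38;2;15;15;25m[48;2;15;15;25m [38;2;35;35;50m[48;2;15;15;25m▌[38;2;15;15;25m[48;2;15;15;25m [38;2;255;100;100m[48;2;27;27;40m🬀[38;2;15;15;25m[48;2;15;15;25m [38;2;15;15;25m[48;2;15;15;25m [0m
[38;2;255;100;100m[48;2;19;19;30m🬀[38;2;255;100;100m[48;2;25;25;37m🬫[38;2;255;100;100m[48;2;255;100;100m [38;2;255;100;100m[48;2;23;23;35m🬃[38;2;35;35;50m[48;2;15;15;25m🬨[38;2;35;35;50m[48;2;15;15;25m🬂[38;2;35;35;50m[48;2;15;15;25m🬂[38;2;35;35;50m[48;2;15;15;25m🬕[38;2;28;28;41m[48;2;255;100;100m🬆[38;2;31;31;45m[48;2;255;100;100m🬬[38;2;35;35;50m[48;2;15;15;25m🬂[38;2;35;35;50m[48;2;15;15;25m🬂[0m
[38;2;15;15;25m[48;2;35;35;50m🬰[38;2;15;15;25m[48;2;35;35;50m🬰[38;2;255;100;100m[48;2;27;27;40m🬀[38;2;15;15;25m[48;2;35;35;50m🬰[38;2;15;15;25m[48;2;35;35;50m🬐[38;2;15;15;25m[48;2;35;35;50m🬰[38;2;15;15;25m[48;2;35;35;50m🬰[38;2;255;100;100m[48;2;31;31;45m🬁[38;2;255;100;100m[48;2;15;15;25m🬬[38;2;255;100;100m[48;2;28;28;41m🬆[38;2;15;15;25m[48;2;35;35;50m🬰[38;2;15;15;25m[48;2;35;35;50m🬰[0m
[38;2;15;15;25m[48;2;15;15;25m [38;2;15;15;25m[48;2;15;15;25m [38;2;35;35;50m[48;2;15;15;25m▌[38;2;15;15;25m[48;2;15;15;25m [38;2;15;15;25m[48;2;35;35;50m▌[38;2;15;15;25m[48;2;15;15;25m [38;2;15;15;25m[48;2;15;15;25m [38;2;35;35;50m[48;2;15;15;25m▌[38;2;15;15;25m[48;2;15;15;25m [38;2;15;15;25m[48;2;35;35;50m▌[38;2;15;15;25m[48;2;15;15;25m [38;2;15;15;25m[48;2;15;15;25m [0m
</frame>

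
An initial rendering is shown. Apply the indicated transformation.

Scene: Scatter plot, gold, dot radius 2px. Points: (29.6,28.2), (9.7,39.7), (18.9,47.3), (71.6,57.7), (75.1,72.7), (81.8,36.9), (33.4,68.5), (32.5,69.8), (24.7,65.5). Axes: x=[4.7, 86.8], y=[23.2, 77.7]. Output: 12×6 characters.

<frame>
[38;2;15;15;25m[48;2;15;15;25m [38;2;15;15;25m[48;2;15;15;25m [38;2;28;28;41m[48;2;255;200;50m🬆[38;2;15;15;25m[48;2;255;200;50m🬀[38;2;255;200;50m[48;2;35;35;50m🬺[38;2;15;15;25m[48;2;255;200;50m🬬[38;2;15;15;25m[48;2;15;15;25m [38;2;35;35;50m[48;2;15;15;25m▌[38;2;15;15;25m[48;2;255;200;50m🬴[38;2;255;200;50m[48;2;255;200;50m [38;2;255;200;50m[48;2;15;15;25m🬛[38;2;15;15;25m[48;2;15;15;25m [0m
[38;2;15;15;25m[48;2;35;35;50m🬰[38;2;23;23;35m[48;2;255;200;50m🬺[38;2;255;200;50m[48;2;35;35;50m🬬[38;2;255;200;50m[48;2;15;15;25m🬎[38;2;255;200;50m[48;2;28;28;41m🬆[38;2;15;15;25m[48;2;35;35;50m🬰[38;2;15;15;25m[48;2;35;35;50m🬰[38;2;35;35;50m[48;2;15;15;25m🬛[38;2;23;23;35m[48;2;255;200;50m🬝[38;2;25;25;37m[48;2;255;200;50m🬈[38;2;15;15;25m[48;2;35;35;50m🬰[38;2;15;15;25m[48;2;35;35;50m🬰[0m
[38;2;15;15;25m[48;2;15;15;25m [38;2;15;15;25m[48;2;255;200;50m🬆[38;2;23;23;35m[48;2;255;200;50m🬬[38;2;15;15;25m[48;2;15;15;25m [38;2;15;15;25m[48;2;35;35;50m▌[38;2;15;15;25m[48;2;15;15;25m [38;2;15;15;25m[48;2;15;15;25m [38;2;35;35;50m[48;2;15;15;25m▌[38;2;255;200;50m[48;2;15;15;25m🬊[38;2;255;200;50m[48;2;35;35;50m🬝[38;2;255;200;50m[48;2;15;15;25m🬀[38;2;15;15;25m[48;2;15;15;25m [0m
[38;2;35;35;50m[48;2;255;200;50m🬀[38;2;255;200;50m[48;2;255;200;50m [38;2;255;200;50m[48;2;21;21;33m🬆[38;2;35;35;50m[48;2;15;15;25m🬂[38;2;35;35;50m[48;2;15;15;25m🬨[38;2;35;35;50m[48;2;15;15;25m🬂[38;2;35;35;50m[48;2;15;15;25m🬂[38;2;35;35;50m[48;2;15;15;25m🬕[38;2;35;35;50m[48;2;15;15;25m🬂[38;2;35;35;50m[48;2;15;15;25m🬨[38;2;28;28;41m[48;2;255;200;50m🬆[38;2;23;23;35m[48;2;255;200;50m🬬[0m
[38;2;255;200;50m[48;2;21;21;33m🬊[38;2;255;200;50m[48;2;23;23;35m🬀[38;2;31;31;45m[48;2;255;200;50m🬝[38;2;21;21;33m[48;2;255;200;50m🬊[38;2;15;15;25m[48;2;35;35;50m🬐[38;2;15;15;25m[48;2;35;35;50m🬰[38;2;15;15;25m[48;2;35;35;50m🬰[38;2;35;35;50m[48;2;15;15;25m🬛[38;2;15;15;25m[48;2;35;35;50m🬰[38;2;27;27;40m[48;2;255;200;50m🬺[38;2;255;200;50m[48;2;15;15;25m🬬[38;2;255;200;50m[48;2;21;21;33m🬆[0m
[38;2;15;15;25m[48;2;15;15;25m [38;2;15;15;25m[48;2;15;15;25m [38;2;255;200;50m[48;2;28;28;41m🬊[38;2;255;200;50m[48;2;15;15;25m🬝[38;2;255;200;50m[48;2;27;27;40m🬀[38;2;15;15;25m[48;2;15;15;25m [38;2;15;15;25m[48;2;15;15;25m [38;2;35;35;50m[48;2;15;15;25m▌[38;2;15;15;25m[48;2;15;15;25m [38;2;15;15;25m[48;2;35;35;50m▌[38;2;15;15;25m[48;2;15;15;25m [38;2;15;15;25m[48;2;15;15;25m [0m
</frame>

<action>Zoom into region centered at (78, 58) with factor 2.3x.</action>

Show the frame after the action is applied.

<frame>
[38;2;15;15;25m[48;2;15;15;25m [38;2;15;15;25m[48;2;15;15;25m [38;2;35;35;50m[48;2;15;15;25m▌[38;2;15;15;25m[48;2;15;15;25m [38;2;15;15;25m[48;2;35;35;50m▌[38;2;15;15;25m[48;2;15;15;25m [38;2;15;15;25m[48;2;15;15;25m [38;2;35;35;50m[48;2;15;15;25m▌[38;2;15;15;25m[48;2;15;15;25m [38;2;15;15;25m[48;2;35;35;50m▌[38;2;15;15;25m[48;2;15;15;25m [38;2;15;15;25m[48;2;15;15;25m [0m
[38;2;15;15;25m[48;2;35;35;50m🬰[38;2;15;15;25m[48;2;35;35;50m🬰[38;2;35;35;50m[48;2;15;15;25m🬛[38;2;15;15;25m[48;2;35;35;50m🬰[38;2;15;15;25m[48;2;35;35;50m🬐[38;2;15;15;25m[48;2;35;35;50m🬰[38;2;15;15;25m[48;2;35;35;50m🬰[38;2;35;35;50m[48;2;15;15;25m🬛[38;2;15;15;25m[48;2;35;35;50m🬰[38;2;15;15;25m[48;2;35;35;50m🬐[38;2;15;15;25m[48;2;35;35;50m🬰[38;2;15;15;25m[48;2;35;35;50m🬰[0m
[38;2;15;15;25m[48;2;15;15;25m [38;2;15;15;25m[48;2;15;15;25m [38;2;27;27;40m[48;2;255;200;50m🬝[38;2;15;15;25m[48;2;255;200;50m🬀[38;2;28;28;41m[48;2;255;200;50m🬊[38;2;15;15;25m[48;2;15;15;25m [38;2;15;15;25m[48;2;15;15;25m [38;2;35;35;50m[48;2;15;15;25m▌[38;2;15;15;25m[48;2;15;15;25m [38;2;15;15;25m[48;2;35;35;50m▌[38;2;15;15;25m[48;2;15;15;25m [38;2;15;15;25m[48;2;15;15;25m [0m
[38;2;35;35;50m[48;2;15;15;25m🬂[38;2;35;35;50m[48;2;15;15;25m🬂[38;2;35;35;50m[48;2;15;15;25m🬕[38;2;255;200;50m[48;2;15;15;25m🬊[38;2;255;200;50m[48;2;27;27;40m🬀[38;2;35;35;50m[48;2;15;15;25m🬂[38;2;35;35;50m[48;2;15;15;25m🬂[38;2;35;35;50m[48;2;15;15;25m🬕[38;2;35;35;50m[48;2;15;15;25m🬂[38;2;35;35;50m[48;2;15;15;25m🬨[38;2;35;35;50m[48;2;15;15;25m🬂[38;2;35;35;50m[48;2;15;15;25m🬂[0m
[38;2;15;15;25m[48;2;35;35;50m🬰[38;2;15;15;25m[48;2;35;35;50m🬰[38;2;35;35;50m[48;2;15;15;25m🬛[38;2;15;15;25m[48;2;35;35;50m🬰[38;2;15;15;25m[48;2;35;35;50m🬐[38;2;15;15;25m[48;2;35;35;50m🬰[38;2;15;15;25m[48;2;35;35;50m🬰[38;2;35;35;50m[48;2;15;15;25m🬛[38;2;15;15;25m[48;2;35;35;50m🬰[38;2;15;15;25m[48;2;35;35;50m🬐[38;2;15;15;25m[48;2;35;35;50m🬰[38;2;15;15;25m[48;2;35;35;50m🬰[0m
[38;2;15;15;25m[48;2;15;15;25m [38;2;15;15;25m[48;2;15;15;25m [38;2;35;35;50m[48;2;15;15;25m▌[38;2;15;15;25m[48;2;15;15;25m [38;2;15;15;25m[48;2;35;35;50m▌[38;2;15;15;25m[48;2;15;15;25m [38;2;15;15;25m[48;2;15;15;25m [38;2;35;35;50m[48;2;15;15;25m▌[38;2;15;15;25m[48;2;15;15;25m [38;2;15;15;25m[48;2;35;35;50m▌[38;2;15;15;25m[48;2;15;15;25m [38;2;15;15;25m[48;2;15;15;25m [0m
</frame>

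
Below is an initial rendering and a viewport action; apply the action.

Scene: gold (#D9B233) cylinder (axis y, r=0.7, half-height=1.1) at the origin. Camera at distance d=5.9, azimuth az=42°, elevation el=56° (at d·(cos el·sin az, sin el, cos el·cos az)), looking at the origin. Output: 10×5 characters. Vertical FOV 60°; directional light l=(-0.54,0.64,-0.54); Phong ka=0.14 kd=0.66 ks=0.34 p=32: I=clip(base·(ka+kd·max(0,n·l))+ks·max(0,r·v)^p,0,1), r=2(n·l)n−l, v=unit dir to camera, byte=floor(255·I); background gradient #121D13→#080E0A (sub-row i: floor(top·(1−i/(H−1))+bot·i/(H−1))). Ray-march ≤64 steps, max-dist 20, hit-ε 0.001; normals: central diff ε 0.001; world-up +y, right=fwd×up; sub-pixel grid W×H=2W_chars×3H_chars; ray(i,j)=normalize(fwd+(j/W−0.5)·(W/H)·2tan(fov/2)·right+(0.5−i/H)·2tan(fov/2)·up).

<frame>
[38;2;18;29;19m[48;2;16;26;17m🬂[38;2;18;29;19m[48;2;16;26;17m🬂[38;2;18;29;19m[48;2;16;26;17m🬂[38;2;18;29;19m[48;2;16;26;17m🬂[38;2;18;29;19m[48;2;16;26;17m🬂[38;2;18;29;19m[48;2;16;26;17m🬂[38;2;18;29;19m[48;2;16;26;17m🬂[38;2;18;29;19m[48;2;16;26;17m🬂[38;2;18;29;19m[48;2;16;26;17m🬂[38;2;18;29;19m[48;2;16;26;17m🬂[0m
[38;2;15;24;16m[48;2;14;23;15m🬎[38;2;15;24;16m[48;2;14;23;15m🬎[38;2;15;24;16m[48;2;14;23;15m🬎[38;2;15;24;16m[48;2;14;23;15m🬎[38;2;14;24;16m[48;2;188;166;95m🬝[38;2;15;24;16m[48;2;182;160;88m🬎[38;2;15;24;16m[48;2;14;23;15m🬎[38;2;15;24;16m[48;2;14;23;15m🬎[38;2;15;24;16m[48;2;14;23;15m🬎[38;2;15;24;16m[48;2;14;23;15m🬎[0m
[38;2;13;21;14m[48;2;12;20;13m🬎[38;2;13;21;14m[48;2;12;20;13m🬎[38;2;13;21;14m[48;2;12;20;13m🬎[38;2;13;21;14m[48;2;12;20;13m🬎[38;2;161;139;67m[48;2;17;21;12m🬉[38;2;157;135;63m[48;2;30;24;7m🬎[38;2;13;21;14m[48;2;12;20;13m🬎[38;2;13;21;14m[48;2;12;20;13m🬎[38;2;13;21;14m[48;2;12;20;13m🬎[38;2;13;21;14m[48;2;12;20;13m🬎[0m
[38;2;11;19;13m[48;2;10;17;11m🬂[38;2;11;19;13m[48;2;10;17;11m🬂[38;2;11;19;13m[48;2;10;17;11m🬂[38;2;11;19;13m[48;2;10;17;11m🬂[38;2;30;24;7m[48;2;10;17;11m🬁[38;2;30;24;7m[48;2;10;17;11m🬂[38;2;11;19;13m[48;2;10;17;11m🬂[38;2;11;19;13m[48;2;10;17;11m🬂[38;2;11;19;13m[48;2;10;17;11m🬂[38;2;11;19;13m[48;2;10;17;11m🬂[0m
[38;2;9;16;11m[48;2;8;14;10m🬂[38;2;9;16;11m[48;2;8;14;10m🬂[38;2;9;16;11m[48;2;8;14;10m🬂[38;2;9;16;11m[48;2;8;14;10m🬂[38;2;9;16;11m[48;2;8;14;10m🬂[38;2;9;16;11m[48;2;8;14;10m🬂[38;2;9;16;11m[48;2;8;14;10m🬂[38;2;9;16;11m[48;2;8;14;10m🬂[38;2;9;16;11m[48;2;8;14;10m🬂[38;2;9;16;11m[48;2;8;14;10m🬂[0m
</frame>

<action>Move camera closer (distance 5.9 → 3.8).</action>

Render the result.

<frame>
[38;2;18;29;19m[48;2;16;26;17m🬂[38;2;18;29;19m[48;2;16;26;17m🬂[38;2;18;29;19m[48;2;16;26;17m🬂[38;2;18;29;19m[48;2;16;26;17m🬂[38;2;18;29;19m[48;2;16;26;17m🬂[38;2;18;29;19m[48;2;16;26;17m🬂[38;2;18;29;19m[48;2;16;26;17m🬂[38;2;18;29;19m[48;2;16;26;17m🬂[38;2;18;29;19m[48;2;16;26;17m🬂[38;2;18;29;19m[48;2;16;26;17m🬂[0m
[38;2;15;24;16m[48;2;14;23;15m🬎[38;2;15;24;16m[48;2;14;23;15m🬎[38;2;15;24;16m[48;2;14;23;15m🬎[38;2;14;24;16m[48;2;161;139;68m🬝[38;2;15;25;17m[48;2;188;166;95m🬀[38;2;192;170;99m[48;2;180;158;87m▌[38;2;156;134;62m[48;2;15;24;16m🬱[38;2;15;24;16m[48;2;14;23;15m🬎[38;2;15;24;16m[48;2;14;23;15m🬎[38;2;15;24;16m[48;2;14;23;15m🬎[0m
[38;2;13;21;14m[48;2;12;20;13m🬎[38;2;13;21;14m[48;2;12;20;13m🬎[38;2;13;21;14m[48;2;12;20;13m🬎[38;2;13;21;14m[48;2;12;20;13m🬎[38;2;161;139;68m[48;2;30;24;7m🬊[38;2;157;135;63m[48;2;30;24;7m🬎[38;2;149;127;56m[48;2;19;22;11m🬀[38;2;13;21;14m[48;2;12;20;13m🬎[38;2;13;21;14m[48;2;12;20;13m🬎[38;2;13;21;14m[48;2;12;20;13m🬎[0m
[38;2;11;19;13m[48;2;10;17;11m🬂[38;2;11;19;13m[48;2;10;17;11m🬂[38;2;11;19;13m[48;2;10;17;11m🬂[38;2;11;19;13m[48;2;10;17;11m🬂[38;2;30;24;7m[48;2;10;17;11m🬊[38;2;30;24;7m[48;2;10;17;11m🬝[38;2;30;24;7m[48;2;10;17;11m🬀[38;2;11;19;13m[48;2;10;17;11m🬂[38;2;11;19;13m[48;2;10;17;11m🬂[38;2;11;19;13m[48;2;10;17;11m🬂[0m
[38;2;9;16;11m[48;2;8;14;10m🬂[38;2;9;16;11m[48;2;8;14;10m🬂[38;2;9;16;11m[48;2;8;14;10m🬂[38;2;9;16;11m[48;2;8;14;10m🬂[38;2;9;16;11m[48;2;8;14;10m🬂[38;2;9;16;11m[48;2;8;14;10m🬂[38;2;9;16;11m[48;2;8;14;10m🬂[38;2;9;16;11m[48;2;8;14;10m🬂[38;2;9;16;11m[48;2;8;14;10m🬂[38;2;9;16;11m[48;2;8;14;10m🬂[0m
</frame>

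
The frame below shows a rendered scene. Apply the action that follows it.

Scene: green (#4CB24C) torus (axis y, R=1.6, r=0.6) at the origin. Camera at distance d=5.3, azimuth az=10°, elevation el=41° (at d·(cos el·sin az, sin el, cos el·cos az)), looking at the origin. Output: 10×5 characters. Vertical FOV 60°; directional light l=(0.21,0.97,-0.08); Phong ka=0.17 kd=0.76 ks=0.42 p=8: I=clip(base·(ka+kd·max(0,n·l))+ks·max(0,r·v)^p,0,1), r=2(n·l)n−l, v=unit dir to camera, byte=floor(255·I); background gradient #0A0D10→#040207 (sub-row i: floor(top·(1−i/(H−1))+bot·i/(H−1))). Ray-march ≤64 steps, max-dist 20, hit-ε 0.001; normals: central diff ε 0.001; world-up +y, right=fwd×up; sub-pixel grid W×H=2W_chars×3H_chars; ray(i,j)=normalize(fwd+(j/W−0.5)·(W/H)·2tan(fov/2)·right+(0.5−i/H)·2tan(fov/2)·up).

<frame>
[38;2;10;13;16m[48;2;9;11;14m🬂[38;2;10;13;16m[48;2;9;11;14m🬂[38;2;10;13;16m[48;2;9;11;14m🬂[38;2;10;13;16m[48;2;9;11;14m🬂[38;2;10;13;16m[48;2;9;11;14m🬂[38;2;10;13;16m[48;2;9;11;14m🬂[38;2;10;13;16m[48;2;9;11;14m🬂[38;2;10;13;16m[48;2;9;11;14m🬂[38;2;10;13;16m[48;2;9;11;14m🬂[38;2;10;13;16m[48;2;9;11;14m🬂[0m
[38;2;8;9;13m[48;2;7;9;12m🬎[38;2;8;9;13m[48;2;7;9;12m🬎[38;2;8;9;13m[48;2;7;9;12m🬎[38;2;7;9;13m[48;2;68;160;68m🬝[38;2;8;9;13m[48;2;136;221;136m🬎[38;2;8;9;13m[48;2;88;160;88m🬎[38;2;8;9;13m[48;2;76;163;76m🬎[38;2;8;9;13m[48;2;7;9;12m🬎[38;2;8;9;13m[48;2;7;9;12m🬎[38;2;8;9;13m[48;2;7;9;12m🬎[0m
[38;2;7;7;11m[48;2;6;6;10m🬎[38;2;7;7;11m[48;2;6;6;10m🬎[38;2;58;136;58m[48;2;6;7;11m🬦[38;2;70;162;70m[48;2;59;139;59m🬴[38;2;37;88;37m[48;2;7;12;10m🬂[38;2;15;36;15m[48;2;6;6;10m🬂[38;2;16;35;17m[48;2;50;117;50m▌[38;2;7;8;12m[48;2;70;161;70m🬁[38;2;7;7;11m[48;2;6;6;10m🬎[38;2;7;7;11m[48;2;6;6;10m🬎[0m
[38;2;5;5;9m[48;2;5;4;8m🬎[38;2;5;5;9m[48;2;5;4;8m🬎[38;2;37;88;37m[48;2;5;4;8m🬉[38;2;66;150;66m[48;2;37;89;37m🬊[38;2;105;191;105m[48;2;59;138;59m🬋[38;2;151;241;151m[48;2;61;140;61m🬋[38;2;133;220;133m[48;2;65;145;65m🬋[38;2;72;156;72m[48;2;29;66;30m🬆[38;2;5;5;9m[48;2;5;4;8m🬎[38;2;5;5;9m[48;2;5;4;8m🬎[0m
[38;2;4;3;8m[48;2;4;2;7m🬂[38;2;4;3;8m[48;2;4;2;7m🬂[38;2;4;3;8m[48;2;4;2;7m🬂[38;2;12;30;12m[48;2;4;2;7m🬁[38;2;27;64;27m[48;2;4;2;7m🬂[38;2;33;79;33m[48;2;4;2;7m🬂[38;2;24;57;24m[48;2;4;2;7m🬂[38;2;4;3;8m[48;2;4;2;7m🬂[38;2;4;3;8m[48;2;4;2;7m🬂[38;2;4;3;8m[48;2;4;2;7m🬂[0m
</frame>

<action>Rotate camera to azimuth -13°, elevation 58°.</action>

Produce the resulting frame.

<frame>
[38;2;10;13;16m[48;2;9;11;14m🬂[38;2;10;13;16m[48;2;9;11;14m🬂[38;2;10;13;16m[48;2;9;11;14m🬂[38;2;10;13;16m[48;2;9;11;14m🬂[38;2;10;13;16m[48;2;9;11;14m🬂[38;2;10;13;16m[48;2;9;11;14m🬂[38;2;10;13;16m[48;2;9;11;14m🬂[38;2;10;13;16m[48;2;9;11;14m🬂[38;2;10;13;16m[48;2;9;11;14m🬂[38;2;10;13;16m[48;2;9;11;14m🬂[0m
[38;2;8;9;13m[48;2;7;9;12m🬎[38;2;8;9;13m[48;2;7;9;12m🬎[38;2;8;9;13m[48;2;7;9;12m🬎[38;2;8;9;13m[48;2;95;183;95m🬎[38;2;20;41;24m[48;2;100;186;100m🬡[38;2;22;47;25m[48;2;141;228;141m🬰[38;2;8;9;13m[48;2;80;162;80m🬊[38;2;69;162;69m[48;2;7;9;13m🬏[38;2;8;9;13m[48;2;7;9;12m🬎[38;2;8;9;13m[48;2;7;9;12m🬎[0m
[38;2;7;7;11m[48;2;6;6;10m🬎[38;2;7;7;11m[48;2;6;6;10m🬎[38;2;52;124;52m[48;2;6;7;11m▐[38;2;99;192;99m[48;2;64;146;64m▌[38;2;36;85;36m[48;2;7;11;10m🬀[38;2;12;30;12m[48;2;6;6;10m🬁[38;2;46;109;46m[48;2;11;20;13m▐[38;2;99;189;99m[48;2;64;150;64m▌[38;2;7;7;11m[48;2;6;6;10m🬎[38;2;7;7;11m[48;2;6;6;10m🬎[0m
[38;2;5;5;9m[48;2;5;4;8m🬎[38;2;5;5;9m[48;2;5;4;8m🬎[38;2;45;107;45m[48;2;5;4;8m🬉[38;2;89;181;89m[48;2;54;128;54m🬊[38;2;29;63;31m[48;2;95;186;95m🬂[38;2;34;77;36m[48;2;161;251;161m🬎[38;2;63;142;63m[48;2;150;241;150m🬥[38;2;94;183;94m[48;2;36;83;37m🬆[38;2;5;5;9m[48;2;5;4;8m🬎[38;2;5;5;9m[48;2;5;4;8m🬎[0m
[38;2;4;3;8m[48;2;4;2;7m🬂[38;2;4;3;8m[48;2;4;2;7m🬂[38;2;4;3;8m[48;2;4;2;7m🬂[38;2;37;88;37m[48;2;4;2;7m🬁[38;2;52;123;52m[48;2;11;24;13m🬂[38;2;49;115;49m[48;2;12;24;14m🬆[38;2;49;116;49m[48;2;6;10;9m🬂[38;2;4;3;8m[48;2;4;2;7m🬂[38;2;4;3;8m[48;2;4;2;7m🬂[38;2;4;3;8m[48;2;4;2;7m🬂[0m
</frame>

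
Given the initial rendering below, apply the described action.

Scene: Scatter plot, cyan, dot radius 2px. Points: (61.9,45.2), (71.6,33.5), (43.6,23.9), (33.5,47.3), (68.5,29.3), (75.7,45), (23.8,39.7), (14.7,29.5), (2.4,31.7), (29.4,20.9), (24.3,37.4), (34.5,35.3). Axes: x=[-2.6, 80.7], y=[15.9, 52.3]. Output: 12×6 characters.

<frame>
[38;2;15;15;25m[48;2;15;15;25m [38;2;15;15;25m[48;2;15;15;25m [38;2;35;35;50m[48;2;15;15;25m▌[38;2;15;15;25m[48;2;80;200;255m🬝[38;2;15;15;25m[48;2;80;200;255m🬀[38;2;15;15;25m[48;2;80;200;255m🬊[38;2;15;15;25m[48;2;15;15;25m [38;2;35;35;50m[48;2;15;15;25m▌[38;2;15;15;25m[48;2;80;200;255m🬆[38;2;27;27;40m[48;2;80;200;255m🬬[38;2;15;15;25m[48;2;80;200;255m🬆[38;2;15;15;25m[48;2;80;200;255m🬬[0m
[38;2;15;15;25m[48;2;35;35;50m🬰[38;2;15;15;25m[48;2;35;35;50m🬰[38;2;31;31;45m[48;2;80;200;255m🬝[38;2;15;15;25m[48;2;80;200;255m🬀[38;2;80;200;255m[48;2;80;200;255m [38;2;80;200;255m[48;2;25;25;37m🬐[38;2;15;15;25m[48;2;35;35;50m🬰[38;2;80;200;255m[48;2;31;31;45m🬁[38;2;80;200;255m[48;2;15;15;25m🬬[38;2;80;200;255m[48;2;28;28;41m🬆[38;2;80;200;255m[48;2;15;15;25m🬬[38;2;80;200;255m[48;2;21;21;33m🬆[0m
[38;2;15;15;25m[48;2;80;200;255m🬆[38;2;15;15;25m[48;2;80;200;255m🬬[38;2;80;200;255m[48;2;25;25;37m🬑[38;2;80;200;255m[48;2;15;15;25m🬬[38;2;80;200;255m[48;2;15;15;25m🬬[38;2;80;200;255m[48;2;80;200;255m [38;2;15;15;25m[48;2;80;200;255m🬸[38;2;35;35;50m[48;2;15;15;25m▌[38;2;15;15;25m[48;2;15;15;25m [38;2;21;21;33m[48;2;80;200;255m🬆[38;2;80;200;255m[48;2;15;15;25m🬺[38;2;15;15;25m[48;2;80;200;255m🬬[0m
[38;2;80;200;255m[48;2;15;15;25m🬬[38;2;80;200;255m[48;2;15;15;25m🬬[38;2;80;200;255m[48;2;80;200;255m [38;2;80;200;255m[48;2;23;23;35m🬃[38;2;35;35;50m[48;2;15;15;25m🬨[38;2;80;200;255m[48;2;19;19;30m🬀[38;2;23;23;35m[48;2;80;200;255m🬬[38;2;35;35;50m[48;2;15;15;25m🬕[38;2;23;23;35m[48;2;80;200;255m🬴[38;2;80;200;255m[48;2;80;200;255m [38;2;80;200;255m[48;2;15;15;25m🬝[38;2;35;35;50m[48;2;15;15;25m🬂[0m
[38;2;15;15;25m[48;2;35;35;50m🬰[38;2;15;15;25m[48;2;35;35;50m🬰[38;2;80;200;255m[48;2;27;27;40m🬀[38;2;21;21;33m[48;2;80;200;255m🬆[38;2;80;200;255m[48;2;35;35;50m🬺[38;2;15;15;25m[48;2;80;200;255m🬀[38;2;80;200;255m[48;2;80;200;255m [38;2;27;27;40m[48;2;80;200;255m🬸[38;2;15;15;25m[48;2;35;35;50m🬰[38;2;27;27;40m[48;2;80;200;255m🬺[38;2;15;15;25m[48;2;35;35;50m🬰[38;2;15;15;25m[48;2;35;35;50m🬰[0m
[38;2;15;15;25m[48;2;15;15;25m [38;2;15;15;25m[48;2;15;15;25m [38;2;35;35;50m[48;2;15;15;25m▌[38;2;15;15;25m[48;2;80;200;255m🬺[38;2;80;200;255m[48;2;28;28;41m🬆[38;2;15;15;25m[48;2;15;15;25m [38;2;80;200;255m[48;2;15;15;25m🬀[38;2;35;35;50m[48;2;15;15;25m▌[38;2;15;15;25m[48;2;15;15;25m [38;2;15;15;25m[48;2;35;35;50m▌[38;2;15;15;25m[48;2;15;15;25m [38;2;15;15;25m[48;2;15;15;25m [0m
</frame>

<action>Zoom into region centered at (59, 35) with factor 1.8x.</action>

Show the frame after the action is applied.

<frame>
[38;2;15;15;25m[48;2;15;15;25m [38;2;15;15;25m[48;2;15;15;25m [38;2;35;35;50m[48;2;15;15;25m▌[38;2;15;15;25m[48;2;15;15;25m [38;2;15;15;25m[48;2;35;35;50m▌[38;2;80;200;255m[48;2;15;15;25m🬊[38;2;80;200;255m[48;2;15;15;25m🬝[38;2;80;200;255m[48;2;23;23;35m🬀[38;2;15;15;25m[48;2;80;200;255m🬺[38;2;80;200;255m[48;2;15;15;25m🬬[38;2;80;200;255m[48;2;15;15;25m🬆[38;2;15;15;25m[48;2;15;15;25m [0m
[38;2;15;15;25m[48;2;35;35;50m🬰[38;2;15;15;25m[48;2;35;35;50m🬰[38;2;35;35;50m[48;2;15;15;25m🬛[38;2;15;15;25m[48;2;35;35;50m🬰[38;2;15;15;25m[48;2;35;35;50m🬐[38;2;15;15;25m[48;2;35;35;50m🬰[38;2;15;15;25m[48;2;35;35;50m🬰[38;2;35;35;50m[48;2;15;15;25m🬛[38;2;15;15;25m[48;2;35;35;50m🬰[38;2;15;15;25m[48;2;35;35;50m🬐[38;2;15;15;25m[48;2;35;35;50m🬰[38;2;15;15;25m[48;2;35;35;50m🬰[0m
[38;2;80;200;255m[48;2;15;15;25m🬺[38;2;15;15;25m[48;2;80;200;255m🬬[38;2;35;35;50m[48;2;15;15;25m▌[38;2;15;15;25m[48;2;15;15;25m [38;2;15;15;25m[48;2;35;35;50m▌[38;2;15;15;25m[48;2;15;15;25m [38;2;15;15;25m[48;2;15;15;25m [38;2;35;35;50m[48;2;15;15;25m▌[38;2;15;15;25m[48;2;80;200;255m🬆[38;2;27;27;40m[48;2;80;200;255m🬬[38;2;15;15;25m[48;2;15;15;25m [38;2;15;15;25m[48;2;15;15;25m [0m
[38;2;80;200;255m[48;2;15;15;25m🬆[38;2;35;35;50m[48;2;15;15;25m🬂[38;2;35;35;50m[48;2;15;15;25m🬕[38;2;35;35;50m[48;2;15;15;25m🬂[38;2;35;35;50m[48;2;15;15;25m🬨[38;2;35;35;50m[48;2;15;15;25m🬂[38;2;35;35;50m[48;2;15;15;25m🬂[38;2;80;200;255m[48;2;27;27;40m🬁[38;2;80;200;255m[48;2;80;200;255m [38;2;80;200;255m[48;2;28;28;41m🬆[38;2;35;35;50m[48;2;15;15;25m🬂[38;2;35;35;50m[48;2;15;15;25m🬂[0m
[38;2;15;15;25m[48;2;35;35;50m🬰[38;2;15;15;25m[48;2;35;35;50m🬰[38;2;35;35;50m[48;2;15;15;25m🬛[38;2;15;15;25m[48;2;35;35;50m🬰[38;2;15;15;25m[48;2;35;35;50m🬐[38;2;15;15;25m[48;2;35;35;50m🬰[38;2;15;15;25m[48;2;35;35;50m🬰[38;2;35;35;50m[48;2;80;200;255m🬐[38;2;80;200;255m[48;2;80;200;255m [38;2;27;27;40m[48;2;80;200;255m🬸[38;2;15;15;25m[48;2;35;35;50m🬰[38;2;15;15;25m[48;2;35;35;50m🬰[0m
[38;2;15;15;25m[48;2;80;200;255m🬝[38;2;15;15;25m[48;2;80;200;255m🬀[38;2;21;21;33m[48;2;80;200;255m🬊[38;2;15;15;25m[48;2;15;15;25m [38;2;15;15;25m[48;2;35;35;50m▌[38;2;15;15;25m[48;2;15;15;25m [38;2;15;15;25m[48;2;15;15;25m [38;2;35;35;50m[48;2;15;15;25m▌[38;2;80;200;255m[48;2;15;15;25m🬀[38;2;15;15;25m[48;2;35;35;50m▌[38;2;15;15;25m[48;2;15;15;25m [38;2;15;15;25m[48;2;15;15;25m [0m
</frame>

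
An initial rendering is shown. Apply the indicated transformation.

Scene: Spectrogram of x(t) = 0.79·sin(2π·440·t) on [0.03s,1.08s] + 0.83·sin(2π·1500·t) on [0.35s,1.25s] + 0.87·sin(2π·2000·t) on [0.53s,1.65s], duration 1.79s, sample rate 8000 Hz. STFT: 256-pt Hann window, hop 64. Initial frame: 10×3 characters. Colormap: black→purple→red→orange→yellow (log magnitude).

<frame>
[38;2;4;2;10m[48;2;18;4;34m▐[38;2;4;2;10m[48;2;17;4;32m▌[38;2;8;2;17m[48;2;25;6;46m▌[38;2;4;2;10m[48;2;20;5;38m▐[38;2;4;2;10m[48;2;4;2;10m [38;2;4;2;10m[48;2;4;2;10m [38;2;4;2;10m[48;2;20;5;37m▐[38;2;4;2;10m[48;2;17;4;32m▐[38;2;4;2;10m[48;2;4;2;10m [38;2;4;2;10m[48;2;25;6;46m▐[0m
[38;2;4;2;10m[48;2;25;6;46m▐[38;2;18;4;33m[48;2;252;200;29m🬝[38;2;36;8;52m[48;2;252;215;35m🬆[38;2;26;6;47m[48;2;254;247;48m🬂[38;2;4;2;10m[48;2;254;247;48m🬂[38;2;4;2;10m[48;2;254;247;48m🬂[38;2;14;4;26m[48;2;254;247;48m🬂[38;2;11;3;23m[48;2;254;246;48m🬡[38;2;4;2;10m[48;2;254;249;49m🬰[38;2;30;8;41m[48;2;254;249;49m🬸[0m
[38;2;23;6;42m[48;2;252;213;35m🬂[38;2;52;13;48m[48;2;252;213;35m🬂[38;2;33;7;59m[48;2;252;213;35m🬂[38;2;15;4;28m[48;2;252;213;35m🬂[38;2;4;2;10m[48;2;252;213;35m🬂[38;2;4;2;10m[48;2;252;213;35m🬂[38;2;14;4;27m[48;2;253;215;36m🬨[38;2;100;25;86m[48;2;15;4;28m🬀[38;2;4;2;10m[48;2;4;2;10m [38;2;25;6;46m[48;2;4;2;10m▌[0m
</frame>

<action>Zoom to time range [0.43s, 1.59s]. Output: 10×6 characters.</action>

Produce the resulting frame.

<frame>
[38;2;4;2;10m[48;2;19;5;36m▌[38;2;4;2;10m[48;2;4;2;10m [38;2;4;2;10m[48;2;4;2;10m [38;2;4;2;10m[48;2;4;2;10m [38;2;4;2;10m[48;2;4;2;10m [38;2;4;2;10m[48;2;19;5;35m▌[38;2;4;2;10m[48;2;4;2;10m [38;2;4;2;10m[48;2;14;4;27m▐[38;2;4;2;10m[48;2;4;2;10m [38;2;4;2;10m[48;2;4;2;10m [0m
[38;2;4;2;10m[48;2;25;6;46m▌[38;2;4;2;10m[48;2;4;2;10m [38;2;4;2;10m[48;2;4;2;10m [38;2;4;2;10m[48;2;4;2;10m [38;2;4;2;10m[48;2;4;2;10m [38;2;4;2;10m[48;2;20;5;37m▌[38;2;4;2;10m[48;2;4;2;10m [38;2;4;2;10m[48;2;16;4;31m▐[38;2;4;2;10m[48;2;4;2;10m [38;2;4;2;10m[48;2;4;2;10m [0m
[38;2;22;5;37m[48;2;254;249;49m🬝[38;2;4;2;10m[48;2;254;249;49m🬎[38;2;4;2;10m[48;2;254;249;49m🬎[38;2;4;2;10m[48;2;254;249;49m🬎[38;2;4;2;10m[48;2;254;249;49m🬎[38;2;13;3;25m[48;2;254;249;49m🬎[38;2;4;2;10m[48;2;254;249;49m🬎[38;2;13;3;26m[48;2;254;249;49m🬎[38;2;4;2;10m[48;2;254;249;49m🬎[38;2;4;2;10m[48;2;254;249;49m🬎[0m
[38;2;24;6;38m[48;2;253;226;40m🬌[38;2;7;2;15m[48;2;252;214;35m🬋[38;2;7;2;15m[48;2;252;214;35m🬋[38;2;7;2;15m[48;2;252;214;35m🬋[38;2;7;2;15m[48;2;252;214;35m🬋[38;2;18;4;33m[48;2;252;214;35m🬋[38;2;7;2;15m[48;2;252;214;35m🬋[38;2;4;2;10m[48;2;242;173;39m🬦[38;2;251;184;23m[48;2;4;2;10m🬂[38;2;251;184;23m[48;2;4;2;10m🬂[0m
[38;2;4;2;10m[48;2;25;6;46m▌[38;2;4;2;10m[48;2;4;2;10m [38;2;4;2;10m[48;2;4;2;10m [38;2;4;2;10m[48;2;4;2;10m [38;2;4;2;10m[48;2;4;2;10m [38;2;4;2;10m[48;2;54;13;77m▌[38;2;4;2;10m[48;2;4;2;10m [38;2;65;15;80m[48;2;11;3;22m🬄[38;2;4;2;10m[48;2;4;2;10m [38;2;4;2;10m[48;2;4;2;10m [0m
[38;2;252;213;35m[48;2;11;3;22m🬎[38;2;252;213;35m[48;2;4;2;10m🬎[38;2;252;213;35m[48;2;4;2;10m🬎[38;2;252;213;35m[48;2;4;2;10m🬎[38;2;252;213;35m[48;2;4;2;10m🬎[38;2;252;214;35m[48;2;26;6;46m🬎[38;2;4;2;10m[48;2;4;2;10m [38;2;26;6;46m[48;2;4;2;10m▌[38;2;4;2;10m[48;2;4;2;10m [38;2;4;2;10m[48;2;4;2;10m [0m
</frame>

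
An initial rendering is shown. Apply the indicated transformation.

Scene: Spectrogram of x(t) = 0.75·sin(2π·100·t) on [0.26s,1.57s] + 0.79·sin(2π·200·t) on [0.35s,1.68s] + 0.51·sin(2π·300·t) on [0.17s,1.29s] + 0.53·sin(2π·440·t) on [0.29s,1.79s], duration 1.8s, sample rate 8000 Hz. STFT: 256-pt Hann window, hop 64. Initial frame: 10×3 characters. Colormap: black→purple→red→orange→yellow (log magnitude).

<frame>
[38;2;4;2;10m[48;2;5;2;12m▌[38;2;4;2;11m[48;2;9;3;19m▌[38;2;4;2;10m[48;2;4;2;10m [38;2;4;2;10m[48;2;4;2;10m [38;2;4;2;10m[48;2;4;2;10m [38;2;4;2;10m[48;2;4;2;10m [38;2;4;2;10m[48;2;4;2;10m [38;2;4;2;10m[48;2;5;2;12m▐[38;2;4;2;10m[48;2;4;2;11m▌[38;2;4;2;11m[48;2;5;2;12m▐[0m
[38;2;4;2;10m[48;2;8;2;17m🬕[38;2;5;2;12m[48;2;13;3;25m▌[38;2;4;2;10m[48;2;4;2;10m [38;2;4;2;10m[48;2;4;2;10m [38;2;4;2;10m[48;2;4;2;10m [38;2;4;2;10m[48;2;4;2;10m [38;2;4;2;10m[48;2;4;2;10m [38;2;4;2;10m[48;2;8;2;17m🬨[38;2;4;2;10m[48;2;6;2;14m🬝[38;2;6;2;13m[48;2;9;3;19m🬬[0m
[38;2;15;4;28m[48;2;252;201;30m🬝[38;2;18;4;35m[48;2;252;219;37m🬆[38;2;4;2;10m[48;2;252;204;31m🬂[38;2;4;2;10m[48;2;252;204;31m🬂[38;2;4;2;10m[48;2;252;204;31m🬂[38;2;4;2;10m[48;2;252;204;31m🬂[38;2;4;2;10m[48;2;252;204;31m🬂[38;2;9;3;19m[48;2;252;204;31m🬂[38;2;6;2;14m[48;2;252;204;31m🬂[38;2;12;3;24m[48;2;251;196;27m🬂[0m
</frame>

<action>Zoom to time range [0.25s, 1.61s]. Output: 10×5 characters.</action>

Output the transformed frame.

<frame>
[38;2;9;3;19m[48;2;5;2;12m▌[38;2;4;2;10m[48;2;4;2;10m [38;2;4;2;10m[48;2;4;2;10m [38;2;4;2;10m[48;2;4;2;10m [38;2;4;2;10m[48;2;4;2;10m [38;2;4;2;10m[48;2;4;2;10m [38;2;4;2;10m[48;2;4;2;10m [38;2;4;2;10m[48;2;5;2;12m▌[38;2;4;2;10m[48;2;4;2;10m [38;2;4;2;10m[48;2;4;2;11m▌[0m
[38;2;5;2;12m[48;2;10;3;20m▐[38;2;4;2;10m[48;2;4;2;10m [38;2;4;2;10m[48;2;4;2;10m [38;2;4;2;10m[48;2;4;2;10m [38;2;4;2;10m[48;2;4;2;10m [38;2;4;2;10m[48;2;4;2;10m [38;2;4;2;10m[48;2;4;2;10m [38;2;4;2;10m[48;2;5;2;12m▌[38;2;4;2;10m[48;2;4;2;10m [38;2;4;2;10m[48;2;5;2;11m🬝[0m
[38;2;6;2;14m[48;2;12;3;24m▐[38;2;4;2;10m[48;2;4;2;10m [38;2;4;2;10m[48;2;4;2;10m [38;2;4;2;10m[48;2;4;2;10m [38;2;4;2;10m[48;2;4;2;10m [38;2;4;2;10m[48;2;4;2;10m [38;2;4;2;10m[48;2;4;2;10m [38;2;4;2;10m[48;2;7;2;15m▌[38;2;4;2;10m[48;2;4;2;10m [38;2;4;2;10m[48;2;5;2;12m▌[0m
[38;2;13;3;25m[48;2;26;6;47m🬨[38;2;4;2;10m[48;2;4;2;10m [38;2;4;2;10m[48;2;4;2;10m [38;2;4;2;10m[48;2;4;2;10m [38;2;4;2;10m[48;2;4;2;10m [38;2;4;2;10m[48;2;4;2;10m [38;2;4;2;10m[48;2;4;2;10m [38;2;5;2;12m[48;2;15;4;29m🬕[38;2;4;2;10m[48;2;4;2;10m [38;2;4;2;11m[48;2;9;2;18m🬕[0m
[38;2;66;16;68m[48;2;253;232;42m🬂[38;2;7;2;15m[48;2;253;232;42m🬂[38;2;7;2;15m[48;2;253;232;42m🬂[38;2;7;2;15m[48;2;253;232;42m🬂[38;2;7;2;15m[48;2;253;232;42m🬂[38;2;7;2;15m[48;2;253;232;42m🬂[38;2;7;2;15m[48;2;253;232;42m🬂[38;2;20;5;37m[48;2;253;231;42m🬂[38;2;7;2;15m[48;2;253;231;42m🬂[38;2;12;3;23m[48;2;253;232;42m🬂[0m
</frame>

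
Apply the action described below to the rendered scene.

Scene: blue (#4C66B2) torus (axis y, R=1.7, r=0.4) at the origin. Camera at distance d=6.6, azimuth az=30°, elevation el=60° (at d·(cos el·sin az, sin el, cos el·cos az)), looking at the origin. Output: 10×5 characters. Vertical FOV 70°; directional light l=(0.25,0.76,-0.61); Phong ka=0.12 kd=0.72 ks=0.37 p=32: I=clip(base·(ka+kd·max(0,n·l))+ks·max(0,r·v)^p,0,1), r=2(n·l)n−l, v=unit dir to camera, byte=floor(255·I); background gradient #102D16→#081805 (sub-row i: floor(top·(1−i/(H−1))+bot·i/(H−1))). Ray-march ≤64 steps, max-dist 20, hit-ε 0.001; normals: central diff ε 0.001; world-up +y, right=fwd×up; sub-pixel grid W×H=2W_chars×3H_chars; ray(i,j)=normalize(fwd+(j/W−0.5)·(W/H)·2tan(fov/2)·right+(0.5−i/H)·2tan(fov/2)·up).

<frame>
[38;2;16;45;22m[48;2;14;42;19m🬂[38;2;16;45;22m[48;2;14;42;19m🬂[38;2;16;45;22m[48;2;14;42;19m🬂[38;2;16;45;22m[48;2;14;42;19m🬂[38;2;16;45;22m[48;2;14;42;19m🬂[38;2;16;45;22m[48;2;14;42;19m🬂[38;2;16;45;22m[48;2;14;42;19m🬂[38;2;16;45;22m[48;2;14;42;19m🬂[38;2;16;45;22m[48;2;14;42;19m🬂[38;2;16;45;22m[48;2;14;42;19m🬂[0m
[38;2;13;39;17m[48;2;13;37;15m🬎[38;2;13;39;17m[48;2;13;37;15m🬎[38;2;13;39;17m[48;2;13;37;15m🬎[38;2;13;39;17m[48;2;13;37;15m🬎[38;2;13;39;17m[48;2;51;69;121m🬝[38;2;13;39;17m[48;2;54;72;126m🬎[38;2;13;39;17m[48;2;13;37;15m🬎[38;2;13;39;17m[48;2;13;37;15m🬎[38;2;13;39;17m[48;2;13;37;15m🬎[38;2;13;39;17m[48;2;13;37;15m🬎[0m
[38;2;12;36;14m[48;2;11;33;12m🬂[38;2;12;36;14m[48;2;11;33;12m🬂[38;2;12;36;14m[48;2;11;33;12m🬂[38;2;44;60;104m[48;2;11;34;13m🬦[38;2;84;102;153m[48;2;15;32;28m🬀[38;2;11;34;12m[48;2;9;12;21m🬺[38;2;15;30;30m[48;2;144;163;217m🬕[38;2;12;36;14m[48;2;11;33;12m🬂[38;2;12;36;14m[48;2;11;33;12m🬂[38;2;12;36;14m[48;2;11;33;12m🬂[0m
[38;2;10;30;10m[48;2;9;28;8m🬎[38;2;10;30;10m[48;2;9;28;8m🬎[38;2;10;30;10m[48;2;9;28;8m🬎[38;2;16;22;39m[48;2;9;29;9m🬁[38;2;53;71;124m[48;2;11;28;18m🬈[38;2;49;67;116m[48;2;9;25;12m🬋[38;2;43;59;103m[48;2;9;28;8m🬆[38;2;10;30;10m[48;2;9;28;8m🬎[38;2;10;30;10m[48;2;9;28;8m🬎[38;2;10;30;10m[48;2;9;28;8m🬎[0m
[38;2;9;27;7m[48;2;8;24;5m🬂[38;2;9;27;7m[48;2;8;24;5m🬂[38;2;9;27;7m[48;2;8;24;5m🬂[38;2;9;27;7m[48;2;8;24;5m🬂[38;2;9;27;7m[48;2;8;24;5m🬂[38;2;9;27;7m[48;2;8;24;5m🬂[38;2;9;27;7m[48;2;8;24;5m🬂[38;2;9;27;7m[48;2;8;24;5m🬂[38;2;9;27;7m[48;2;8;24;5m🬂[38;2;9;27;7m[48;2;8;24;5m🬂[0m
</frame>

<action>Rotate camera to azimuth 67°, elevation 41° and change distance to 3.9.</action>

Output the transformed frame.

<frame>
[38;2;16;45;22m[48;2;14;42;19m🬂[38;2;16;45;22m[48;2;14;42;19m🬂[38;2;16;45;22m[48;2;14;42;19m🬂[38;2;16;45;22m[48;2;14;42;19m🬂[38;2;16;45;22m[48;2;14;42;19m🬂[38;2;16;45;22m[48;2;14;42;19m🬂[38;2;16;45;22m[48;2;14;42;19m🬂[38;2;16;45;22m[48;2;14;42;19m🬂[38;2;16;45;22m[48;2;14;42;19m🬂[38;2;16;45;22m[48;2;14;42;19m🬂[0m
[38;2;13;39;17m[48;2;13;37;15m🬎[38;2;13;39;17m[48;2;13;37;15m🬎[38;2;13;39;17m[48;2;13;37;15m🬎[38;2;13;39;17m[48;2;50;68;118m🬝[38;2;13;39;17m[48;2;52;69;120m🬎[38;2;13;39;17m[48;2;33;44;78m🬎[38;2;13;39;17m[48;2;42;57;100m🬎[38;2;13;39;17m[48;2;13;37;15m🬎[38;2;13;39;17m[48;2;13;37;15m🬎[38;2;13;39;17m[48;2;13;37;15m🬎[0m
[38;2;12;36;14m[48;2;11;33;12m🬂[38;2;12;36;14m[48;2;11;33;12m🬂[38;2;16;36;26m[48;2;55;75;131m🬕[38;2;60;81;141m[48;2;15;29;28m🬕[38;2;34;45;79m[48;2;11;29;14m🬀[38;2;9;12;21m[48;2;11;33;12m🬂[38;2;9;12;21m[48;2;11;33;12m🬊[38;2;10;20;18m[48;2;40;53;94m🬔[38;2;62;83;145m[48;2;11;34;13m🬏[38;2;12;36;14m[48;2;11;33;12m🬂[0m
[38;2;10;30;10m[48;2;9;28;8m🬎[38;2;10;30;10m[48;2;9;28;8m🬎[38;2;45;60;106m[48;2;18;28;39m🬉[38;2;49;66;117m[48;2;10;31;11m🬺[38;2;10;30;10m[48;2;50;67;118m🬎[38;2;10;30;10m[48;2;50;67;117m🬎[38;2;10;30;10m[48;2;52;69;117m🬆[38;2;45;61;107m[48;2;125;143;198m🬥[38;2;58;78;137m[48;2;9;29;9m🬄[38;2;10;30;10m[48;2;9;28;8m🬎[0m
[38;2;9;27;7m[48;2;8;24;5m🬂[38;2;9;27;7m[48;2;8;24;5m🬂[38;2;8;25;5m[48;2;9;12;21m🬺[38;2;28;37;65m[48;2;8;22;11m🬂[38;2;38;51;89m[48;2;13;26;21m🬊[38;2;41;54;96m[48;2;8;24;5m🬎[38;2;41;55;97m[48;2;8;24;5m🬎[38;2;41;56;98m[48;2;8;24;5m🬂[38;2;9;27;7m[48;2;8;24;5m🬂[38;2;9;27;7m[48;2;8;24;5m🬂[0m
</frame>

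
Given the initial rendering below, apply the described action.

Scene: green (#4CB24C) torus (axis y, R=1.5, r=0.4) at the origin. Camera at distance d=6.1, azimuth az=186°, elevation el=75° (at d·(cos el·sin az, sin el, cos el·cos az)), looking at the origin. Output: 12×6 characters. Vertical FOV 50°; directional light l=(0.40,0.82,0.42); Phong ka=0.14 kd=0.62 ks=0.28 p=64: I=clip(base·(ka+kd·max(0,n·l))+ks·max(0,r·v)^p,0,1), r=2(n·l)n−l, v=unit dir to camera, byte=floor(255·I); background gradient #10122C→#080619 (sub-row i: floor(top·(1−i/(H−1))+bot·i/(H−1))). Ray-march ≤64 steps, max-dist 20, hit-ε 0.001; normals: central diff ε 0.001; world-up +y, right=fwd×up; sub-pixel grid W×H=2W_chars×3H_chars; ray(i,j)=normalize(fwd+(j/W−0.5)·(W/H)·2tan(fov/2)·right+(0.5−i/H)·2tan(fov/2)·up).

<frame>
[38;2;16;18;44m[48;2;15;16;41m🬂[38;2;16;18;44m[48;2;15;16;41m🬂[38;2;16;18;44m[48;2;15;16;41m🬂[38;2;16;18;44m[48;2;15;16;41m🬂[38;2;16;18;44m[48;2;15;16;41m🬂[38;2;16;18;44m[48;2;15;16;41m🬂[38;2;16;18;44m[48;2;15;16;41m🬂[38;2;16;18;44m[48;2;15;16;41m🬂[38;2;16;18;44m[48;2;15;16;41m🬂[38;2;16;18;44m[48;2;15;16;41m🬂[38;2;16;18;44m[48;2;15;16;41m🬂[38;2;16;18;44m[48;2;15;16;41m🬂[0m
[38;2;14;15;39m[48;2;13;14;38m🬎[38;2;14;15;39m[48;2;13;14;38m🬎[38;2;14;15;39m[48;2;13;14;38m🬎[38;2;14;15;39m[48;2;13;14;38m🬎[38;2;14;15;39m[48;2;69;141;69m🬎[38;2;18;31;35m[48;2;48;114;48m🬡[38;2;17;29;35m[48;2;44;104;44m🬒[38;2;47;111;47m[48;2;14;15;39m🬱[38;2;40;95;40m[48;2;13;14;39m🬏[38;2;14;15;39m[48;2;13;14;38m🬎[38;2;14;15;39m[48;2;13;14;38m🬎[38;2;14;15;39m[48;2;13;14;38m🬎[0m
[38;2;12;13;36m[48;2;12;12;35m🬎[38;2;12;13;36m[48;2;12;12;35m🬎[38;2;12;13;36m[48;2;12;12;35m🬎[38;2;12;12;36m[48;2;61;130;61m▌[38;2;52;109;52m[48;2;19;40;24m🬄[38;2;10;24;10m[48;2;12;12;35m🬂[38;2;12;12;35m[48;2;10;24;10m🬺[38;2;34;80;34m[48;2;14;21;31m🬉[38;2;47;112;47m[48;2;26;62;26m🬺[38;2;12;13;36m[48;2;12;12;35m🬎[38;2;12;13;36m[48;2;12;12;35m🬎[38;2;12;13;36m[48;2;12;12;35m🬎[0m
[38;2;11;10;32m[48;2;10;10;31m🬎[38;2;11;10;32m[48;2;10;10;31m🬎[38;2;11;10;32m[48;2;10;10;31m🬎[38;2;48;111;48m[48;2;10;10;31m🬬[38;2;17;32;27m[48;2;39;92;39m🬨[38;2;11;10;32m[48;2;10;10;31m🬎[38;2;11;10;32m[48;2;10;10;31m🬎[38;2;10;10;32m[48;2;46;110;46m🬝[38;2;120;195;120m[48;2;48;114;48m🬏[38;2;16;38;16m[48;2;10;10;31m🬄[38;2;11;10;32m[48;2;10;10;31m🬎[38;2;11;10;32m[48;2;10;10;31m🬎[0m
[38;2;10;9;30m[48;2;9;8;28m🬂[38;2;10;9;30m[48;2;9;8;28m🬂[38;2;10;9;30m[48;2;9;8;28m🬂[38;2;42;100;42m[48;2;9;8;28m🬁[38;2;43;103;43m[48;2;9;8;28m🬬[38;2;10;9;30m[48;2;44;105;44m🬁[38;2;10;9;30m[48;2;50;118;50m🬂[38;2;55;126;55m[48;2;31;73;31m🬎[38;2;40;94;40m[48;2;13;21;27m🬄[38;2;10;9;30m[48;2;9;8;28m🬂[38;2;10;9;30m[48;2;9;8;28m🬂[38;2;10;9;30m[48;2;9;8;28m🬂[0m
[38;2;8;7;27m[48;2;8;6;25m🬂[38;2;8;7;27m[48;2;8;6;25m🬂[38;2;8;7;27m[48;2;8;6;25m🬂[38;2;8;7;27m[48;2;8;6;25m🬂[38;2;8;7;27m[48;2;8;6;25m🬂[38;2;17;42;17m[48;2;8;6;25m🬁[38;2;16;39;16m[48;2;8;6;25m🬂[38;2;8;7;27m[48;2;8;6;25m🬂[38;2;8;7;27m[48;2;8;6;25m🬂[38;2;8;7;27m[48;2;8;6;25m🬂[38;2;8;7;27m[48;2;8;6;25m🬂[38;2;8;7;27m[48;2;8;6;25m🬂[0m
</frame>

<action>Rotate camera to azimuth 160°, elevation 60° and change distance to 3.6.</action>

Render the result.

<frame>
[38;2;16;18;44m[48;2;15;16;41m🬂[38;2;16;18;44m[48;2;15;16;41m🬂[38;2;16;18;44m[48;2;15;16;41m🬂[38;2;16;18;44m[48;2;15;16;41m🬂[38;2;15;17;42m[48;2;52;122;52m🬝[38;2;15;17;43m[48;2;47;112;47m🬎[38;2;15;17;43m[48;2;46;110;46m🬎[38;2;15;17;43m[48;2;49;114;49m🬎[38;2;16;18;44m[48;2;15;16;41m🬂[38;2;16;18;44m[48;2;15;16;41m🬂[38;2;16;18;44m[48;2;15;16;41m🬂[38;2;16;18;44m[48;2;15;16;41m🬂[0m
[38;2;14;15;39m[48;2;13;14;38m🬎[38;2;14;15;39m[48;2;13;14;38m🬎[38;2;14;15;39m[48;2;51;121;51m🬆[38;2;50;118;50m[48;2;27;65;27m🬆[38;2;39;91;39m[48;2;15;36;15m🬂[38;2;31;73;31m[48;2;10;24;10m🬂[38;2;34;79;34m[48;2;12;30;12m🬂[38;2;40;95;40m[48;2;19;45;19m🬊[38;2;51;115;51m[48;2;39;93;39m🬨[38;2;39;89;44m[48;2;118;187;118m🬬[38;2;42;99;42m[48;2;13;14;39m🬏[38;2;14;15;39m[48;2;13;14;38m🬎[0m
[38;2;12;13;36m[48;2;12;12;35m🬎[38;2;56;129;56m[48;2;12;13;36m🬷[38;2;42;99;42m[48;2;27;63;27m▌[38;2;11;27;11m[48;2;12;12;35m🬝[38;2;10;24;10m[48;2;12;12;35m🬀[38;2;12;13;36m[48;2;12;12;35m🬎[38;2;12;13;36m[48;2;12;12;35m🬎[38;2;12;13;36m[48;2;12;12;35m🬎[38;2;32;77;32m[48;2;13;20;31m🬉[38;2;73;145;73m[48;2;48;115;48m🬉[38;2;39;92;39m[48;2;51;121;51m🬉[38;2;30;70;30m[48;2;12;12;36m🬏[0m
[38;2;11;10;32m[48;2;10;10;31m🬎[38;2;55;125;55m[48;2;94;160;94m🬝[38;2;23;55;23m[48;2;38;90;38m▐[38;2;10;24;10m[48;2;10;10;32m▌[38;2;11;10;32m[48;2;10;10;31m🬎[38;2;11;10;32m[48;2;10;10;31m🬎[38;2;11;10;32m[48;2;10;10;31m🬎[38;2;11;10;32m[48;2;10;10;31m🬎[38;2;11;10;32m[48;2;10;10;31m🬎[38;2;41;98;41m[48;2;56;132;56m▌[38;2;56;132;56m[48;2;49;117;49m▌[38;2;35;84;35m[48;2;10;10;32m▌[0m
[38;2;10;9;30m[48;2;9;8;28m🬂[38;2;139;207;139m[48;2;51;119;51m🬁[38;2;45;104;45m[48;2;100;167;100m🬬[38;2;17;36;24m[48;2;38;92;38m🬊[38;2;30;70;30m[48;2;9;8;29m🬏[38;2;10;9;30m[48;2;9;8;28m🬂[38;2;10;9;30m[48;2;9;8;28m🬂[38;2;10;9;30m[48;2;9;8;28m🬂[38;2;9;8;29m[48;2;52;123;52m🬆[38;2;56;132;56m[48;2;53;125;53m🬜[38;2;49;115;49m[48;2;39;91;39m🬕[38;2;29;69;29m[48;2;11;16;26m🬄[0m
[38;2;8;7;27m[48;2;8;6;25m🬂[38;2;44;104;44m[48;2;8;6;25m🬉[38;2;73;140;73m[48;2;45;107;45m🬁[38;2;47;111;47m[48;2;51;117;51m🬰[38;2;42;100;42m[48;2;48;114;48m🬂[38;2;38;89;38m[48;2;49;115;49m🬂[38;2;39;92;39m[48;2;50;118;50m🬂[38;2;49;115;49m[48;2;52;123;52m🬮[38;2;52;123;52m[48;2;45;106;45m🬎[38;2;48;113;48m[48;2;36;85;36m🬆[38;2;32;75;32m[48;2;12;26;18m🬆[38;2;8;7;27m[48;2;8;6;25m🬂[0m
</frame>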